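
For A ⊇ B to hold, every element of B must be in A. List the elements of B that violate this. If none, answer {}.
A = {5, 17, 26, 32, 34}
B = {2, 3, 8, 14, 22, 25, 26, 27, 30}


Set A = {5, 17, 26, 32, 34}
Set B = {2, 3, 8, 14, 22, 25, 26, 27, 30}
Check each element of B against A:
2 ∉ A (include), 3 ∉ A (include), 8 ∉ A (include), 14 ∉ A (include), 22 ∉ A (include), 25 ∉ A (include), 26 ∈ A, 27 ∉ A (include), 30 ∉ A (include)
Elements of B not in A: {2, 3, 8, 14, 22, 25, 27, 30}

{2, 3, 8, 14, 22, 25, 27, 30}


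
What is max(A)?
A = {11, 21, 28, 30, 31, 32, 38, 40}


Set A = {11, 21, 28, 30, 31, 32, 38, 40}
Elements in ascending order: 11, 21, 28, 30, 31, 32, 38, 40
The largest element is 40.

40


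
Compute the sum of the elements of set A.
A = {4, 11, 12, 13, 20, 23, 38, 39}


Set A = {4, 11, 12, 13, 20, 23, 38, 39}
Sum = 4 + 11 + 12 + 13 + 20 + 23 + 38 + 39 = 160

160


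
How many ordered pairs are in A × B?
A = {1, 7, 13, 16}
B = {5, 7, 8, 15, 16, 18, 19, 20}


Set A = {1, 7, 13, 16} has 4 elements.
Set B = {5, 7, 8, 15, 16, 18, 19, 20} has 8 elements.
|A × B| = |A| × |B| = 4 × 8 = 32

32


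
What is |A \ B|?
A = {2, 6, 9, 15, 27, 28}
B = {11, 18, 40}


Set A = {2, 6, 9, 15, 27, 28}
Set B = {11, 18, 40}
A \ B = {2, 6, 9, 15, 27, 28}
|A \ B| = 6

6


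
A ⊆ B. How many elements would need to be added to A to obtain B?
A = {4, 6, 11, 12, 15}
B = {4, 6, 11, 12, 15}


Set A = {4, 6, 11, 12, 15}, |A| = 5
Set B = {4, 6, 11, 12, 15}, |B| = 5
Since A ⊆ B: B \ A = {}
|B| - |A| = 5 - 5 = 0

0


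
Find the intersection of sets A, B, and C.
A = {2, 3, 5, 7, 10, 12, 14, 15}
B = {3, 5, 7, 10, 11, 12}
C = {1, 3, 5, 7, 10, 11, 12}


Set A = {2, 3, 5, 7, 10, 12, 14, 15}
Set B = {3, 5, 7, 10, 11, 12}
Set C = {1, 3, 5, 7, 10, 11, 12}
First, A ∩ B = {3, 5, 7, 10, 12}
Then, (A ∩ B) ∩ C = {3, 5, 7, 10, 12}

{3, 5, 7, 10, 12}


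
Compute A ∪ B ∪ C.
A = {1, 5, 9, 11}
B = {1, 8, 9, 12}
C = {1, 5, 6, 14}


Set A = {1, 5, 9, 11}
Set B = {1, 8, 9, 12}
Set C = {1, 5, 6, 14}
First, A ∪ B = {1, 5, 8, 9, 11, 12}
Then, (A ∪ B) ∪ C = {1, 5, 6, 8, 9, 11, 12, 14}

{1, 5, 6, 8, 9, 11, 12, 14}


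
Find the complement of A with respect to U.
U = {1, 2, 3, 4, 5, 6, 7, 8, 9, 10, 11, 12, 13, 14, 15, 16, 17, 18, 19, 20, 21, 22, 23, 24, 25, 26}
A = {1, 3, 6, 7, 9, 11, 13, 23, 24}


Universal set U = {1, 2, 3, 4, 5, 6, 7, 8, 9, 10, 11, 12, 13, 14, 15, 16, 17, 18, 19, 20, 21, 22, 23, 24, 25, 26}
Set A = {1, 3, 6, 7, 9, 11, 13, 23, 24}
A' = U \ A = elements in U but not in A
Checking each element of U:
1 (in A, exclude), 2 (not in A, include), 3 (in A, exclude), 4 (not in A, include), 5 (not in A, include), 6 (in A, exclude), 7 (in A, exclude), 8 (not in A, include), 9 (in A, exclude), 10 (not in A, include), 11 (in A, exclude), 12 (not in A, include), 13 (in A, exclude), 14 (not in A, include), 15 (not in A, include), 16 (not in A, include), 17 (not in A, include), 18 (not in A, include), 19 (not in A, include), 20 (not in A, include), 21 (not in A, include), 22 (not in A, include), 23 (in A, exclude), 24 (in A, exclude), 25 (not in A, include), 26 (not in A, include)
A' = {2, 4, 5, 8, 10, 12, 14, 15, 16, 17, 18, 19, 20, 21, 22, 25, 26}

{2, 4, 5, 8, 10, 12, 14, 15, 16, 17, 18, 19, 20, 21, 22, 25, 26}


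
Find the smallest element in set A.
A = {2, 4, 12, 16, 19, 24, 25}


Set A = {2, 4, 12, 16, 19, 24, 25}
Elements in ascending order: 2, 4, 12, 16, 19, 24, 25
The smallest element is 2.

2


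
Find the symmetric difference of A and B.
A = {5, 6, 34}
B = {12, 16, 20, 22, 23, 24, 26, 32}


Set A = {5, 6, 34}
Set B = {12, 16, 20, 22, 23, 24, 26, 32}
A △ B = (A \ B) ∪ (B \ A)
Elements in A but not B: {5, 6, 34}
Elements in B but not A: {12, 16, 20, 22, 23, 24, 26, 32}
A △ B = {5, 6, 12, 16, 20, 22, 23, 24, 26, 32, 34}

{5, 6, 12, 16, 20, 22, 23, 24, 26, 32, 34}


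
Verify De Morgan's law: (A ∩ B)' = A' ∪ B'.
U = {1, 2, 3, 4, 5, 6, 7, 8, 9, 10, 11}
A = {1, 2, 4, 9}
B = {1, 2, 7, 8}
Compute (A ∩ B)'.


U = {1, 2, 3, 4, 5, 6, 7, 8, 9, 10, 11}
A = {1, 2, 4, 9}, B = {1, 2, 7, 8}
A ∩ B = {1, 2}
(A ∩ B)' = U \ (A ∩ B) = {3, 4, 5, 6, 7, 8, 9, 10, 11}
Verification via A' ∪ B': A' = {3, 5, 6, 7, 8, 10, 11}, B' = {3, 4, 5, 6, 9, 10, 11}
A' ∪ B' = {3, 4, 5, 6, 7, 8, 9, 10, 11} ✓

{3, 4, 5, 6, 7, 8, 9, 10, 11}


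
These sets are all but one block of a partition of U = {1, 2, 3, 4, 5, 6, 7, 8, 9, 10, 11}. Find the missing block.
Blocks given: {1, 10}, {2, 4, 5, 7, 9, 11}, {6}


U = {1, 2, 3, 4, 5, 6, 7, 8, 9, 10, 11}
Shown blocks: {1, 10}, {2, 4, 5, 7, 9, 11}, {6}
A partition's blocks are pairwise disjoint and cover U, so the missing block = U \ (union of shown blocks).
Union of shown blocks: {1, 2, 4, 5, 6, 7, 9, 10, 11}
Missing block = U \ (union) = {3, 8}

{3, 8}


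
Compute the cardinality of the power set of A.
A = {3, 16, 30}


Set A = {3, 16, 30}
|A| = 3
The power set P(A) contains all subsets of A.
|P(A)| = 2^|A| = 2^3 = 8

8


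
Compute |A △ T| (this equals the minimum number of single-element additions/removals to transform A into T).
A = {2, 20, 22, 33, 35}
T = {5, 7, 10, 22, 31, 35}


Set A = {2, 20, 22, 33, 35}
Set T = {5, 7, 10, 22, 31, 35}
Elements to remove from A (in A, not in T): {2, 20, 33} → 3 removals
Elements to add to A (in T, not in A): {5, 7, 10, 31} → 4 additions
Total edits = 3 + 4 = 7

7


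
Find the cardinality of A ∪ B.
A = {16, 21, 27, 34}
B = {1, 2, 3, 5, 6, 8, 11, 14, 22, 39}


Set A = {16, 21, 27, 34}, |A| = 4
Set B = {1, 2, 3, 5, 6, 8, 11, 14, 22, 39}, |B| = 10
A ∩ B = {}, |A ∩ B| = 0
|A ∪ B| = |A| + |B| - |A ∩ B| = 4 + 10 - 0 = 14

14


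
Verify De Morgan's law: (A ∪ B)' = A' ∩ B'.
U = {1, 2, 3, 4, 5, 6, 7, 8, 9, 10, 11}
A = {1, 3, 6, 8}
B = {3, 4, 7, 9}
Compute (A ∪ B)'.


U = {1, 2, 3, 4, 5, 6, 7, 8, 9, 10, 11}
A = {1, 3, 6, 8}, B = {3, 4, 7, 9}
A ∪ B = {1, 3, 4, 6, 7, 8, 9}
(A ∪ B)' = U \ (A ∪ B) = {2, 5, 10, 11}
Verification via A' ∩ B': A' = {2, 4, 5, 7, 9, 10, 11}, B' = {1, 2, 5, 6, 8, 10, 11}
A' ∩ B' = {2, 5, 10, 11} ✓

{2, 5, 10, 11}


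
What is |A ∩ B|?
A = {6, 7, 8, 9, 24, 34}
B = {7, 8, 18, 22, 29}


Set A = {6, 7, 8, 9, 24, 34}
Set B = {7, 8, 18, 22, 29}
A ∩ B = {7, 8}
|A ∩ B| = 2

2


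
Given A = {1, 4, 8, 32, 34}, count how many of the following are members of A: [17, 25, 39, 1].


Set A = {1, 4, 8, 32, 34}
Candidates: [17, 25, 39, 1]
Check each candidate:
17 ∉ A, 25 ∉ A, 39 ∉ A, 1 ∈ A
Count of candidates in A: 1

1


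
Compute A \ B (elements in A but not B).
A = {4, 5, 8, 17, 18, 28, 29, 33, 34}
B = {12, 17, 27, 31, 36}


Set A = {4, 5, 8, 17, 18, 28, 29, 33, 34}
Set B = {12, 17, 27, 31, 36}
A \ B includes elements in A that are not in B.
Check each element of A:
4 (not in B, keep), 5 (not in B, keep), 8 (not in B, keep), 17 (in B, remove), 18 (not in B, keep), 28 (not in B, keep), 29 (not in B, keep), 33 (not in B, keep), 34 (not in B, keep)
A \ B = {4, 5, 8, 18, 28, 29, 33, 34}

{4, 5, 8, 18, 28, 29, 33, 34}


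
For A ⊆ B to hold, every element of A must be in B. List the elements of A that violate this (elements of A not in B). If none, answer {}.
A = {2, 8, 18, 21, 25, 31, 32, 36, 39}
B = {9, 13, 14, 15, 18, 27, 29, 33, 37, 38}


Set A = {2, 8, 18, 21, 25, 31, 32, 36, 39}
Set B = {9, 13, 14, 15, 18, 27, 29, 33, 37, 38}
Check each element of A against B:
2 ∉ B (include), 8 ∉ B (include), 18 ∈ B, 21 ∉ B (include), 25 ∉ B (include), 31 ∉ B (include), 32 ∉ B (include), 36 ∉ B (include), 39 ∉ B (include)
Elements of A not in B: {2, 8, 21, 25, 31, 32, 36, 39}

{2, 8, 21, 25, 31, 32, 36, 39}


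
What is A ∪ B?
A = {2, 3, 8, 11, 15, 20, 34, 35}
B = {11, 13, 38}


Set A = {2, 3, 8, 11, 15, 20, 34, 35}
Set B = {11, 13, 38}
A ∪ B includes all elements in either set.
Elements from A: {2, 3, 8, 11, 15, 20, 34, 35}
Elements from B not already included: {13, 38}
A ∪ B = {2, 3, 8, 11, 13, 15, 20, 34, 35, 38}

{2, 3, 8, 11, 13, 15, 20, 34, 35, 38}


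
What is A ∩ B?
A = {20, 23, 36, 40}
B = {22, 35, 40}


Set A = {20, 23, 36, 40}
Set B = {22, 35, 40}
A ∩ B includes only elements in both sets.
Check each element of A against B:
20 ✗, 23 ✗, 36 ✗, 40 ✓
A ∩ B = {40}

{40}


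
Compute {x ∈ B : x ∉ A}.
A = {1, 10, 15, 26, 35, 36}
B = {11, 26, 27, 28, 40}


Set A = {1, 10, 15, 26, 35, 36}
Set B = {11, 26, 27, 28, 40}
Check each element of B against A:
11 ∉ A (include), 26 ∈ A, 27 ∉ A (include), 28 ∉ A (include), 40 ∉ A (include)
Elements of B not in A: {11, 27, 28, 40}

{11, 27, 28, 40}


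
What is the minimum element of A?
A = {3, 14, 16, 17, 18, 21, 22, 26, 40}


Set A = {3, 14, 16, 17, 18, 21, 22, 26, 40}
Elements in ascending order: 3, 14, 16, 17, 18, 21, 22, 26, 40
The smallest element is 3.

3


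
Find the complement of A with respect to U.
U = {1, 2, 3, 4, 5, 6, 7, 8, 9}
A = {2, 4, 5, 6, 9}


Universal set U = {1, 2, 3, 4, 5, 6, 7, 8, 9}
Set A = {2, 4, 5, 6, 9}
A' = U \ A = elements in U but not in A
Checking each element of U:
1 (not in A, include), 2 (in A, exclude), 3 (not in A, include), 4 (in A, exclude), 5 (in A, exclude), 6 (in A, exclude), 7 (not in A, include), 8 (not in A, include), 9 (in A, exclude)
A' = {1, 3, 7, 8}

{1, 3, 7, 8}


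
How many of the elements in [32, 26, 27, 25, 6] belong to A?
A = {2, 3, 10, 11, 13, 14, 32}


Set A = {2, 3, 10, 11, 13, 14, 32}
Candidates: [32, 26, 27, 25, 6]
Check each candidate:
32 ∈ A, 26 ∉ A, 27 ∉ A, 25 ∉ A, 6 ∉ A
Count of candidates in A: 1

1


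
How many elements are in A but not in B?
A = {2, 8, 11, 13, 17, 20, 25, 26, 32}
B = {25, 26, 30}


Set A = {2, 8, 11, 13, 17, 20, 25, 26, 32}
Set B = {25, 26, 30}
A \ B = {2, 8, 11, 13, 17, 20, 32}
|A \ B| = 7

7


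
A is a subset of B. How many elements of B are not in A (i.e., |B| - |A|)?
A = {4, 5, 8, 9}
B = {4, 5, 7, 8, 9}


Set A = {4, 5, 8, 9}, |A| = 4
Set B = {4, 5, 7, 8, 9}, |B| = 5
Since A ⊆ B: B \ A = {7}
|B| - |A| = 5 - 4 = 1

1


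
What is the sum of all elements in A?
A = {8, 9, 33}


Set A = {8, 9, 33}
Sum = 8 + 9 + 33 = 50

50


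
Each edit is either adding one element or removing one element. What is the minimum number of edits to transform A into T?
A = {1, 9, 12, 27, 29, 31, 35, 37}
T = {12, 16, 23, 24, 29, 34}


Set A = {1, 9, 12, 27, 29, 31, 35, 37}
Set T = {12, 16, 23, 24, 29, 34}
Elements to remove from A (in A, not in T): {1, 9, 27, 31, 35, 37} → 6 removals
Elements to add to A (in T, not in A): {16, 23, 24, 34} → 4 additions
Total edits = 6 + 4 = 10

10


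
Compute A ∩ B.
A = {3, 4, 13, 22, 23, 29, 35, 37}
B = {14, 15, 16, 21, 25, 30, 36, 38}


Set A = {3, 4, 13, 22, 23, 29, 35, 37}
Set B = {14, 15, 16, 21, 25, 30, 36, 38}
A ∩ B includes only elements in both sets.
Check each element of A against B:
3 ✗, 4 ✗, 13 ✗, 22 ✗, 23 ✗, 29 ✗, 35 ✗, 37 ✗
A ∩ B = {}

{}


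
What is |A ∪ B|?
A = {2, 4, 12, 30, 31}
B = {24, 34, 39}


Set A = {2, 4, 12, 30, 31}, |A| = 5
Set B = {24, 34, 39}, |B| = 3
A ∩ B = {}, |A ∩ B| = 0
|A ∪ B| = |A| + |B| - |A ∩ B| = 5 + 3 - 0 = 8

8


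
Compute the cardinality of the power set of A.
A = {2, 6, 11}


Set A = {2, 6, 11}
|A| = 3
The power set P(A) contains all subsets of A.
|P(A)| = 2^|A| = 2^3 = 8

8


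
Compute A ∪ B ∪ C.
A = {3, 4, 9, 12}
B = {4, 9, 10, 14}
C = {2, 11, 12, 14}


Set A = {3, 4, 9, 12}
Set B = {4, 9, 10, 14}
Set C = {2, 11, 12, 14}
First, A ∪ B = {3, 4, 9, 10, 12, 14}
Then, (A ∪ B) ∪ C = {2, 3, 4, 9, 10, 11, 12, 14}

{2, 3, 4, 9, 10, 11, 12, 14}


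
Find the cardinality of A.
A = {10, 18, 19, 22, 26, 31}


Set A = {10, 18, 19, 22, 26, 31}
Listing elements: 10, 18, 19, 22, 26, 31
Counting: 6 elements
|A| = 6

6


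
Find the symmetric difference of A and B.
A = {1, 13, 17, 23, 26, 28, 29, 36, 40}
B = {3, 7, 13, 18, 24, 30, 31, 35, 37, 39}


Set A = {1, 13, 17, 23, 26, 28, 29, 36, 40}
Set B = {3, 7, 13, 18, 24, 30, 31, 35, 37, 39}
A △ B = (A \ B) ∪ (B \ A)
Elements in A but not B: {1, 17, 23, 26, 28, 29, 36, 40}
Elements in B but not A: {3, 7, 18, 24, 30, 31, 35, 37, 39}
A △ B = {1, 3, 7, 17, 18, 23, 24, 26, 28, 29, 30, 31, 35, 36, 37, 39, 40}

{1, 3, 7, 17, 18, 23, 24, 26, 28, 29, 30, 31, 35, 36, 37, 39, 40}


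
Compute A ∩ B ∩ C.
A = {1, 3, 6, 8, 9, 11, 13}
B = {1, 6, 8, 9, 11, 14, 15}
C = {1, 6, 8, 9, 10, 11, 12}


Set A = {1, 3, 6, 8, 9, 11, 13}
Set B = {1, 6, 8, 9, 11, 14, 15}
Set C = {1, 6, 8, 9, 10, 11, 12}
First, A ∩ B = {1, 6, 8, 9, 11}
Then, (A ∩ B) ∩ C = {1, 6, 8, 9, 11}

{1, 6, 8, 9, 11}


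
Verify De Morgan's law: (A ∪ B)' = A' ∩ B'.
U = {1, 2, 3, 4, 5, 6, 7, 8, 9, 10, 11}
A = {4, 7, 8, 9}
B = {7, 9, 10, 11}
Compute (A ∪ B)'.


U = {1, 2, 3, 4, 5, 6, 7, 8, 9, 10, 11}
A = {4, 7, 8, 9}, B = {7, 9, 10, 11}
A ∪ B = {4, 7, 8, 9, 10, 11}
(A ∪ B)' = U \ (A ∪ B) = {1, 2, 3, 5, 6}
Verification via A' ∩ B': A' = {1, 2, 3, 5, 6, 10, 11}, B' = {1, 2, 3, 4, 5, 6, 8}
A' ∩ B' = {1, 2, 3, 5, 6} ✓

{1, 2, 3, 5, 6}


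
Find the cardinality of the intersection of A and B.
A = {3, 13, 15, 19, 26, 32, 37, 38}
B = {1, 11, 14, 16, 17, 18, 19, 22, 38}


Set A = {3, 13, 15, 19, 26, 32, 37, 38}
Set B = {1, 11, 14, 16, 17, 18, 19, 22, 38}
A ∩ B = {19, 38}
|A ∩ B| = 2

2


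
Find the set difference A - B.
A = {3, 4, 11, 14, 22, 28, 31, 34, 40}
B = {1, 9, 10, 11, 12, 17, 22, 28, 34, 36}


Set A = {3, 4, 11, 14, 22, 28, 31, 34, 40}
Set B = {1, 9, 10, 11, 12, 17, 22, 28, 34, 36}
A \ B includes elements in A that are not in B.
Check each element of A:
3 (not in B, keep), 4 (not in B, keep), 11 (in B, remove), 14 (not in B, keep), 22 (in B, remove), 28 (in B, remove), 31 (not in B, keep), 34 (in B, remove), 40 (not in B, keep)
A \ B = {3, 4, 14, 31, 40}

{3, 4, 14, 31, 40}


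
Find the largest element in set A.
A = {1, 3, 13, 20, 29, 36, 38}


Set A = {1, 3, 13, 20, 29, 36, 38}
Elements in ascending order: 1, 3, 13, 20, 29, 36, 38
The largest element is 38.

38


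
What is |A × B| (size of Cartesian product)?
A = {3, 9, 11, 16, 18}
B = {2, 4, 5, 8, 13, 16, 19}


Set A = {3, 9, 11, 16, 18} has 5 elements.
Set B = {2, 4, 5, 8, 13, 16, 19} has 7 elements.
|A × B| = |A| × |B| = 5 × 7 = 35

35


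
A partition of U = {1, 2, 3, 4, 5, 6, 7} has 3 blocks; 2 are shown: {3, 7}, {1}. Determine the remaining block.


U = {1, 2, 3, 4, 5, 6, 7}
Shown blocks: {3, 7}, {1}
A partition's blocks are pairwise disjoint and cover U, so the missing block = U \ (union of shown blocks).
Union of shown blocks: {1, 3, 7}
Missing block = U \ (union) = {2, 4, 5, 6}

{2, 4, 5, 6}


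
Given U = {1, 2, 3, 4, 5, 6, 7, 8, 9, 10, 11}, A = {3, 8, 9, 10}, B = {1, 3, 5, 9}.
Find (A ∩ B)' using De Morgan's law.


U = {1, 2, 3, 4, 5, 6, 7, 8, 9, 10, 11}
A = {3, 8, 9, 10}, B = {1, 3, 5, 9}
A ∩ B = {3, 9}
(A ∩ B)' = U \ (A ∩ B) = {1, 2, 4, 5, 6, 7, 8, 10, 11}
Verification via A' ∪ B': A' = {1, 2, 4, 5, 6, 7, 11}, B' = {2, 4, 6, 7, 8, 10, 11}
A' ∪ B' = {1, 2, 4, 5, 6, 7, 8, 10, 11} ✓

{1, 2, 4, 5, 6, 7, 8, 10, 11}


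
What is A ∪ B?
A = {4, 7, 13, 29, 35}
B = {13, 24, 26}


Set A = {4, 7, 13, 29, 35}
Set B = {13, 24, 26}
A ∪ B includes all elements in either set.
Elements from A: {4, 7, 13, 29, 35}
Elements from B not already included: {24, 26}
A ∪ B = {4, 7, 13, 24, 26, 29, 35}

{4, 7, 13, 24, 26, 29, 35}


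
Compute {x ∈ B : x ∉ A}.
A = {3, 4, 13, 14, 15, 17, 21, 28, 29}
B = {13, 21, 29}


Set A = {3, 4, 13, 14, 15, 17, 21, 28, 29}
Set B = {13, 21, 29}
Check each element of B against A:
13 ∈ A, 21 ∈ A, 29 ∈ A
Elements of B not in A: {}

{}


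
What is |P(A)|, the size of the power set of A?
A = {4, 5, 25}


Set A = {4, 5, 25}
|A| = 3
The power set P(A) contains all subsets of A.
|P(A)| = 2^|A| = 2^3 = 8

8


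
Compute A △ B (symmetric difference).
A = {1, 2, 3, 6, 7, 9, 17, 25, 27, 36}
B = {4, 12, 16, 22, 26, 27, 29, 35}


Set A = {1, 2, 3, 6, 7, 9, 17, 25, 27, 36}
Set B = {4, 12, 16, 22, 26, 27, 29, 35}
A △ B = (A \ B) ∪ (B \ A)
Elements in A but not B: {1, 2, 3, 6, 7, 9, 17, 25, 36}
Elements in B but not A: {4, 12, 16, 22, 26, 29, 35}
A △ B = {1, 2, 3, 4, 6, 7, 9, 12, 16, 17, 22, 25, 26, 29, 35, 36}

{1, 2, 3, 4, 6, 7, 9, 12, 16, 17, 22, 25, 26, 29, 35, 36}


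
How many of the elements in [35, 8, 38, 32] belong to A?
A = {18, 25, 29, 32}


Set A = {18, 25, 29, 32}
Candidates: [35, 8, 38, 32]
Check each candidate:
35 ∉ A, 8 ∉ A, 38 ∉ A, 32 ∈ A
Count of candidates in A: 1

1


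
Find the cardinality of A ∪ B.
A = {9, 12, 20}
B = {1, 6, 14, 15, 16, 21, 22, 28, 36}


Set A = {9, 12, 20}, |A| = 3
Set B = {1, 6, 14, 15, 16, 21, 22, 28, 36}, |B| = 9
A ∩ B = {}, |A ∩ B| = 0
|A ∪ B| = |A| + |B| - |A ∩ B| = 3 + 9 - 0 = 12

12


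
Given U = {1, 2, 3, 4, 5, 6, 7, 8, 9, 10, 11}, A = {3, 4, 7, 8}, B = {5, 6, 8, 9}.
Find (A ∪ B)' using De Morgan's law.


U = {1, 2, 3, 4, 5, 6, 7, 8, 9, 10, 11}
A = {3, 4, 7, 8}, B = {5, 6, 8, 9}
A ∪ B = {3, 4, 5, 6, 7, 8, 9}
(A ∪ B)' = U \ (A ∪ B) = {1, 2, 10, 11}
Verification via A' ∩ B': A' = {1, 2, 5, 6, 9, 10, 11}, B' = {1, 2, 3, 4, 7, 10, 11}
A' ∩ B' = {1, 2, 10, 11} ✓

{1, 2, 10, 11}


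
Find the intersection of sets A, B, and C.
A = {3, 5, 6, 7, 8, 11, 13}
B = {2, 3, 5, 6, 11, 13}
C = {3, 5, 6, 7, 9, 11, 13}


Set A = {3, 5, 6, 7, 8, 11, 13}
Set B = {2, 3, 5, 6, 11, 13}
Set C = {3, 5, 6, 7, 9, 11, 13}
First, A ∩ B = {3, 5, 6, 11, 13}
Then, (A ∩ B) ∩ C = {3, 5, 6, 11, 13}

{3, 5, 6, 11, 13}


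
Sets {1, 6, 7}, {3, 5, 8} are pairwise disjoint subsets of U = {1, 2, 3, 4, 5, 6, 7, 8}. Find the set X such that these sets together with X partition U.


U = {1, 2, 3, 4, 5, 6, 7, 8}
Shown blocks: {1, 6, 7}, {3, 5, 8}
A partition's blocks are pairwise disjoint and cover U, so the missing block = U \ (union of shown blocks).
Union of shown blocks: {1, 3, 5, 6, 7, 8}
Missing block = U \ (union) = {2, 4}

{2, 4}


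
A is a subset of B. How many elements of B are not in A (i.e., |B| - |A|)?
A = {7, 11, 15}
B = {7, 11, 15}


Set A = {7, 11, 15}, |A| = 3
Set B = {7, 11, 15}, |B| = 3
Since A ⊆ B: B \ A = {}
|B| - |A| = 3 - 3 = 0

0


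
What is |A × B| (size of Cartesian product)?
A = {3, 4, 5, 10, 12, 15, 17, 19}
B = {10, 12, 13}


Set A = {3, 4, 5, 10, 12, 15, 17, 19} has 8 elements.
Set B = {10, 12, 13} has 3 elements.
|A × B| = |A| × |B| = 8 × 3 = 24

24


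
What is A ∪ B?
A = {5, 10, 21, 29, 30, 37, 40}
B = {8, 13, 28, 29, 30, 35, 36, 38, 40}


Set A = {5, 10, 21, 29, 30, 37, 40}
Set B = {8, 13, 28, 29, 30, 35, 36, 38, 40}
A ∪ B includes all elements in either set.
Elements from A: {5, 10, 21, 29, 30, 37, 40}
Elements from B not already included: {8, 13, 28, 35, 36, 38}
A ∪ B = {5, 8, 10, 13, 21, 28, 29, 30, 35, 36, 37, 38, 40}

{5, 8, 10, 13, 21, 28, 29, 30, 35, 36, 37, 38, 40}


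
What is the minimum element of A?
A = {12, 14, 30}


Set A = {12, 14, 30}
Elements in ascending order: 12, 14, 30
The smallest element is 12.

12


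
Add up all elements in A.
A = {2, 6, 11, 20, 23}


Set A = {2, 6, 11, 20, 23}
Sum = 2 + 6 + 11 + 20 + 23 = 62

62


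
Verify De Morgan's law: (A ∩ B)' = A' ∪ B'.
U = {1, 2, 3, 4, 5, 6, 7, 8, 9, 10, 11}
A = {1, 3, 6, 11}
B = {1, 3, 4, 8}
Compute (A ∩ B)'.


U = {1, 2, 3, 4, 5, 6, 7, 8, 9, 10, 11}
A = {1, 3, 6, 11}, B = {1, 3, 4, 8}
A ∩ B = {1, 3}
(A ∩ B)' = U \ (A ∩ B) = {2, 4, 5, 6, 7, 8, 9, 10, 11}
Verification via A' ∪ B': A' = {2, 4, 5, 7, 8, 9, 10}, B' = {2, 5, 6, 7, 9, 10, 11}
A' ∪ B' = {2, 4, 5, 6, 7, 8, 9, 10, 11} ✓

{2, 4, 5, 6, 7, 8, 9, 10, 11}


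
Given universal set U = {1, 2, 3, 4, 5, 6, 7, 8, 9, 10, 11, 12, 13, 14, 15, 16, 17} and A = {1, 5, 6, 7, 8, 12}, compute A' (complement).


Universal set U = {1, 2, 3, 4, 5, 6, 7, 8, 9, 10, 11, 12, 13, 14, 15, 16, 17}
Set A = {1, 5, 6, 7, 8, 12}
A' = U \ A = elements in U but not in A
Checking each element of U:
1 (in A, exclude), 2 (not in A, include), 3 (not in A, include), 4 (not in A, include), 5 (in A, exclude), 6 (in A, exclude), 7 (in A, exclude), 8 (in A, exclude), 9 (not in A, include), 10 (not in A, include), 11 (not in A, include), 12 (in A, exclude), 13 (not in A, include), 14 (not in A, include), 15 (not in A, include), 16 (not in A, include), 17 (not in A, include)
A' = {2, 3, 4, 9, 10, 11, 13, 14, 15, 16, 17}

{2, 3, 4, 9, 10, 11, 13, 14, 15, 16, 17}


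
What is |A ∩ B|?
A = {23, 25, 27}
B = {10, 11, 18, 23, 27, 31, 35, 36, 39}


Set A = {23, 25, 27}
Set B = {10, 11, 18, 23, 27, 31, 35, 36, 39}
A ∩ B = {23, 27}
|A ∩ B| = 2

2


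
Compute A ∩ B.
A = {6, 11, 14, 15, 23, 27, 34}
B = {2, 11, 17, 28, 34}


Set A = {6, 11, 14, 15, 23, 27, 34}
Set B = {2, 11, 17, 28, 34}
A ∩ B includes only elements in both sets.
Check each element of A against B:
6 ✗, 11 ✓, 14 ✗, 15 ✗, 23 ✗, 27 ✗, 34 ✓
A ∩ B = {11, 34}

{11, 34}


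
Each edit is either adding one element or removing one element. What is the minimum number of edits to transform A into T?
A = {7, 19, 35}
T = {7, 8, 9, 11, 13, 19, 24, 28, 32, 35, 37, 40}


Set A = {7, 19, 35}
Set T = {7, 8, 9, 11, 13, 19, 24, 28, 32, 35, 37, 40}
Elements to remove from A (in A, not in T): {} → 0 removals
Elements to add to A (in T, not in A): {8, 9, 11, 13, 24, 28, 32, 37, 40} → 9 additions
Total edits = 0 + 9 = 9

9


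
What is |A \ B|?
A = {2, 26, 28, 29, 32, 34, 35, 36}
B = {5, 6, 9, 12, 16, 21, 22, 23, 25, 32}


Set A = {2, 26, 28, 29, 32, 34, 35, 36}
Set B = {5, 6, 9, 12, 16, 21, 22, 23, 25, 32}
A \ B = {2, 26, 28, 29, 34, 35, 36}
|A \ B| = 7

7


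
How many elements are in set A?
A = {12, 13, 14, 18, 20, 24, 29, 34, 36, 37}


Set A = {12, 13, 14, 18, 20, 24, 29, 34, 36, 37}
Listing elements: 12, 13, 14, 18, 20, 24, 29, 34, 36, 37
Counting: 10 elements
|A| = 10

10


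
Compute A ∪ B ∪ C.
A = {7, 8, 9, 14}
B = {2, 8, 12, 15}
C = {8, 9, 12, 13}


Set A = {7, 8, 9, 14}
Set B = {2, 8, 12, 15}
Set C = {8, 9, 12, 13}
First, A ∪ B = {2, 7, 8, 9, 12, 14, 15}
Then, (A ∪ B) ∪ C = {2, 7, 8, 9, 12, 13, 14, 15}

{2, 7, 8, 9, 12, 13, 14, 15}


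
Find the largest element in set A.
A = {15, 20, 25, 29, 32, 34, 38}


Set A = {15, 20, 25, 29, 32, 34, 38}
Elements in ascending order: 15, 20, 25, 29, 32, 34, 38
The largest element is 38.

38


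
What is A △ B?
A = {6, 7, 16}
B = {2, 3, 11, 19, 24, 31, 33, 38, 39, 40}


Set A = {6, 7, 16}
Set B = {2, 3, 11, 19, 24, 31, 33, 38, 39, 40}
A △ B = (A \ B) ∪ (B \ A)
Elements in A but not B: {6, 7, 16}
Elements in B but not A: {2, 3, 11, 19, 24, 31, 33, 38, 39, 40}
A △ B = {2, 3, 6, 7, 11, 16, 19, 24, 31, 33, 38, 39, 40}

{2, 3, 6, 7, 11, 16, 19, 24, 31, 33, 38, 39, 40}


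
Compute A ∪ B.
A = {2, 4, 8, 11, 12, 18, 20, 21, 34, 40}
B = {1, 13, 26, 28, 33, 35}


Set A = {2, 4, 8, 11, 12, 18, 20, 21, 34, 40}
Set B = {1, 13, 26, 28, 33, 35}
A ∪ B includes all elements in either set.
Elements from A: {2, 4, 8, 11, 12, 18, 20, 21, 34, 40}
Elements from B not already included: {1, 13, 26, 28, 33, 35}
A ∪ B = {1, 2, 4, 8, 11, 12, 13, 18, 20, 21, 26, 28, 33, 34, 35, 40}

{1, 2, 4, 8, 11, 12, 13, 18, 20, 21, 26, 28, 33, 34, 35, 40}


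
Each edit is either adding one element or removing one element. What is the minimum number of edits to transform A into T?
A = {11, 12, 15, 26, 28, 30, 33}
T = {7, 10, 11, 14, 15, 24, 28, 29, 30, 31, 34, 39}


Set A = {11, 12, 15, 26, 28, 30, 33}
Set T = {7, 10, 11, 14, 15, 24, 28, 29, 30, 31, 34, 39}
Elements to remove from A (in A, not in T): {12, 26, 33} → 3 removals
Elements to add to A (in T, not in A): {7, 10, 14, 24, 29, 31, 34, 39} → 8 additions
Total edits = 3 + 8 = 11

11


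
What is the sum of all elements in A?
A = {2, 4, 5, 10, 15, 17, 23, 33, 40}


Set A = {2, 4, 5, 10, 15, 17, 23, 33, 40}
Sum = 2 + 4 + 5 + 10 + 15 + 17 + 23 + 33 + 40 = 149

149


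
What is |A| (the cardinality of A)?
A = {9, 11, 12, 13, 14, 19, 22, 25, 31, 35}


Set A = {9, 11, 12, 13, 14, 19, 22, 25, 31, 35}
Listing elements: 9, 11, 12, 13, 14, 19, 22, 25, 31, 35
Counting: 10 elements
|A| = 10

10


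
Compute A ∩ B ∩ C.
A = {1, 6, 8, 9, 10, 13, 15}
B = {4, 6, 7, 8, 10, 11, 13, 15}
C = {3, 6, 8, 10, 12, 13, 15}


Set A = {1, 6, 8, 9, 10, 13, 15}
Set B = {4, 6, 7, 8, 10, 11, 13, 15}
Set C = {3, 6, 8, 10, 12, 13, 15}
First, A ∩ B = {6, 8, 10, 13, 15}
Then, (A ∩ B) ∩ C = {6, 8, 10, 13, 15}

{6, 8, 10, 13, 15}


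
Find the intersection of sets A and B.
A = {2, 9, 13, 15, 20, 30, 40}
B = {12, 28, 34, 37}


Set A = {2, 9, 13, 15, 20, 30, 40}
Set B = {12, 28, 34, 37}
A ∩ B includes only elements in both sets.
Check each element of A against B:
2 ✗, 9 ✗, 13 ✗, 15 ✗, 20 ✗, 30 ✗, 40 ✗
A ∩ B = {}

{}


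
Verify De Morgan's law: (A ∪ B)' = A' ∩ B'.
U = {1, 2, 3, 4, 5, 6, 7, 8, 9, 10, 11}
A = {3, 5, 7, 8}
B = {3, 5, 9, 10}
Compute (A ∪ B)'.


U = {1, 2, 3, 4, 5, 6, 7, 8, 9, 10, 11}
A = {3, 5, 7, 8}, B = {3, 5, 9, 10}
A ∪ B = {3, 5, 7, 8, 9, 10}
(A ∪ B)' = U \ (A ∪ B) = {1, 2, 4, 6, 11}
Verification via A' ∩ B': A' = {1, 2, 4, 6, 9, 10, 11}, B' = {1, 2, 4, 6, 7, 8, 11}
A' ∩ B' = {1, 2, 4, 6, 11} ✓

{1, 2, 4, 6, 11}


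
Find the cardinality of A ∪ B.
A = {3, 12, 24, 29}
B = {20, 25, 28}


Set A = {3, 12, 24, 29}, |A| = 4
Set B = {20, 25, 28}, |B| = 3
A ∩ B = {}, |A ∩ B| = 0
|A ∪ B| = |A| + |B| - |A ∩ B| = 4 + 3 - 0 = 7

7


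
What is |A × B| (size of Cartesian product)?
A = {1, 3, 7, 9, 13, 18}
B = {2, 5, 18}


Set A = {1, 3, 7, 9, 13, 18} has 6 elements.
Set B = {2, 5, 18} has 3 elements.
|A × B| = |A| × |B| = 6 × 3 = 18

18


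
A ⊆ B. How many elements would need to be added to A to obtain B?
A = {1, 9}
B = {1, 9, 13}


Set A = {1, 9}, |A| = 2
Set B = {1, 9, 13}, |B| = 3
Since A ⊆ B: B \ A = {13}
|B| - |A| = 3 - 2 = 1

1


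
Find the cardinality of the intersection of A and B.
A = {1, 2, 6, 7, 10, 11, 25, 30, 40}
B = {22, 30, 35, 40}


Set A = {1, 2, 6, 7, 10, 11, 25, 30, 40}
Set B = {22, 30, 35, 40}
A ∩ B = {30, 40}
|A ∩ B| = 2

2


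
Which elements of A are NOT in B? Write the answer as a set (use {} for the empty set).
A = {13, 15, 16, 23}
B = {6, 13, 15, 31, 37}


Set A = {13, 15, 16, 23}
Set B = {6, 13, 15, 31, 37}
Check each element of A against B:
13 ∈ B, 15 ∈ B, 16 ∉ B (include), 23 ∉ B (include)
Elements of A not in B: {16, 23}

{16, 23}


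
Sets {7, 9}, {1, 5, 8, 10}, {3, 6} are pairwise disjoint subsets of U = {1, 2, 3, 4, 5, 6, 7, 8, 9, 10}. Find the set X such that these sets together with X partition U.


U = {1, 2, 3, 4, 5, 6, 7, 8, 9, 10}
Shown blocks: {7, 9}, {1, 5, 8, 10}, {3, 6}
A partition's blocks are pairwise disjoint and cover U, so the missing block = U \ (union of shown blocks).
Union of shown blocks: {1, 3, 5, 6, 7, 8, 9, 10}
Missing block = U \ (union) = {2, 4}

{2, 4}


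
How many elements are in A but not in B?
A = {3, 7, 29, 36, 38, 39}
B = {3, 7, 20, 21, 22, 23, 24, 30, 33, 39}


Set A = {3, 7, 29, 36, 38, 39}
Set B = {3, 7, 20, 21, 22, 23, 24, 30, 33, 39}
A \ B = {29, 36, 38}
|A \ B| = 3

3


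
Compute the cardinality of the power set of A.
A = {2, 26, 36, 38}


Set A = {2, 26, 36, 38}
|A| = 4
The power set P(A) contains all subsets of A.
|P(A)| = 2^|A| = 2^4 = 16

16


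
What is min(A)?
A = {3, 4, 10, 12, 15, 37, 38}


Set A = {3, 4, 10, 12, 15, 37, 38}
Elements in ascending order: 3, 4, 10, 12, 15, 37, 38
The smallest element is 3.

3


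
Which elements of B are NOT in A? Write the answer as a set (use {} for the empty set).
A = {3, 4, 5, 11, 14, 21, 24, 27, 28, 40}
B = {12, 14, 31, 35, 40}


Set A = {3, 4, 5, 11, 14, 21, 24, 27, 28, 40}
Set B = {12, 14, 31, 35, 40}
Check each element of B against A:
12 ∉ A (include), 14 ∈ A, 31 ∉ A (include), 35 ∉ A (include), 40 ∈ A
Elements of B not in A: {12, 31, 35}

{12, 31, 35}


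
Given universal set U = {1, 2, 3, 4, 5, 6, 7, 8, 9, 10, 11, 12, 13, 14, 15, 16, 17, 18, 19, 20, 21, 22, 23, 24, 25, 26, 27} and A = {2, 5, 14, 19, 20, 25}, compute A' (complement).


Universal set U = {1, 2, 3, 4, 5, 6, 7, 8, 9, 10, 11, 12, 13, 14, 15, 16, 17, 18, 19, 20, 21, 22, 23, 24, 25, 26, 27}
Set A = {2, 5, 14, 19, 20, 25}
A' = U \ A = elements in U but not in A
Checking each element of U:
1 (not in A, include), 2 (in A, exclude), 3 (not in A, include), 4 (not in A, include), 5 (in A, exclude), 6 (not in A, include), 7 (not in A, include), 8 (not in A, include), 9 (not in A, include), 10 (not in A, include), 11 (not in A, include), 12 (not in A, include), 13 (not in A, include), 14 (in A, exclude), 15 (not in A, include), 16 (not in A, include), 17 (not in A, include), 18 (not in A, include), 19 (in A, exclude), 20 (in A, exclude), 21 (not in A, include), 22 (not in A, include), 23 (not in A, include), 24 (not in A, include), 25 (in A, exclude), 26 (not in A, include), 27 (not in A, include)
A' = {1, 3, 4, 6, 7, 8, 9, 10, 11, 12, 13, 15, 16, 17, 18, 21, 22, 23, 24, 26, 27}

{1, 3, 4, 6, 7, 8, 9, 10, 11, 12, 13, 15, 16, 17, 18, 21, 22, 23, 24, 26, 27}


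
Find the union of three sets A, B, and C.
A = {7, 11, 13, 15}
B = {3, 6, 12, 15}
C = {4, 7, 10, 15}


Set A = {7, 11, 13, 15}
Set B = {3, 6, 12, 15}
Set C = {4, 7, 10, 15}
First, A ∪ B = {3, 6, 7, 11, 12, 13, 15}
Then, (A ∪ B) ∪ C = {3, 4, 6, 7, 10, 11, 12, 13, 15}

{3, 4, 6, 7, 10, 11, 12, 13, 15}


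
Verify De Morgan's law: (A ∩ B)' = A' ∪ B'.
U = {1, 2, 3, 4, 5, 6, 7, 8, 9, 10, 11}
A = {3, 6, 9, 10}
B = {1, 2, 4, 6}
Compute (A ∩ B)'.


U = {1, 2, 3, 4, 5, 6, 7, 8, 9, 10, 11}
A = {3, 6, 9, 10}, B = {1, 2, 4, 6}
A ∩ B = {6}
(A ∩ B)' = U \ (A ∩ B) = {1, 2, 3, 4, 5, 7, 8, 9, 10, 11}
Verification via A' ∪ B': A' = {1, 2, 4, 5, 7, 8, 11}, B' = {3, 5, 7, 8, 9, 10, 11}
A' ∪ B' = {1, 2, 3, 4, 5, 7, 8, 9, 10, 11} ✓

{1, 2, 3, 4, 5, 7, 8, 9, 10, 11}


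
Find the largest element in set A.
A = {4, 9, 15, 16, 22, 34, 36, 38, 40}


Set A = {4, 9, 15, 16, 22, 34, 36, 38, 40}
Elements in ascending order: 4, 9, 15, 16, 22, 34, 36, 38, 40
The largest element is 40.

40


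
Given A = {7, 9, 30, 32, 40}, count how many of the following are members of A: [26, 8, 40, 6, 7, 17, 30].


Set A = {7, 9, 30, 32, 40}
Candidates: [26, 8, 40, 6, 7, 17, 30]
Check each candidate:
26 ∉ A, 8 ∉ A, 40 ∈ A, 6 ∉ A, 7 ∈ A, 17 ∉ A, 30 ∈ A
Count of candidates in A: 3

3


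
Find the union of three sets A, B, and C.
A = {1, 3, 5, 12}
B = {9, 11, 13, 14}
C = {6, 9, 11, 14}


Set A = {1, 3, 5, 12}
Set B = {9, 11, 13, 14}
Set C = {6, 9, 11, 14}
First, A ∪ B = {1, 3, 5, 9, 11, 12, 13, 14}
Then, (A ∪ B) ∪ C = {1, 3, 5, 6, 9, 11, 12, 13, 14}

{1, 3, 5, 6, 9, 11, 12, 13, 14}


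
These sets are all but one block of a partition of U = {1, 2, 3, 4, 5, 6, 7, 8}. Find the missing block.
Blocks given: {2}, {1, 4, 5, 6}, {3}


U = {1, 2, 3, 4, 5, 6, 7, 8}
Shown blocks: {2}, {1, 4, 5, 6}, {3}
A partition's blocks are pairwise disjoint and cover U, so the missing block = U \ (union of shown blocks).
Union of shown blocks: {1, 2, 3, 4, 5, 6}
Missing block = U \ (union) = {7, 8}

{7, 8}


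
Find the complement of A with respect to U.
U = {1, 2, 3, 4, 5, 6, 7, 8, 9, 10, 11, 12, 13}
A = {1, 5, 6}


Universal set U = {1, 2, 3, 4, 5, 6, 7, 8, 9, 10, 11, 12, 13}
Set A = {1, 5, 6}
A' = U \ A = elements in U but not in A
Checking each element of U:
1 (in A, exclude), 2 (not in A, include), 3 (not in A, include), 4 (not in A, include), 5 (in A, exclude), 6 (in A, exclude), 7 (not in A, include), 8 (not in A, include), 9 (not in A, include), 10 (not in A, include), 11 (not in A, include), 12 (not in A, include), 13 (not in A, include)
A' = {2, 3, 4, 7, 8, 9, 10, 11, 12, 13}

{2, 3, 4, 7, 8, 9, 10, 11, 12, 13}


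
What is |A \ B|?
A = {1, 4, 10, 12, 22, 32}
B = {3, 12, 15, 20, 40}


Set A = {1, 4, 10, 12, 22, 32}
Set B = {3, 12, 15, 20, 40}
A \ B = {1, 4, 10, 22, 32}
|A \ B| = 5

5


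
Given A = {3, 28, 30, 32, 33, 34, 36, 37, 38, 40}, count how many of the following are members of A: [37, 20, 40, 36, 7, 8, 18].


Set A = {3, 28, 30, 32, 33, 34, 36, 37, 38, 40}
Candidates: [37, 20, 40, 36, 7, 8, 18]
Check each candidate:
37 ∈ A, 20 ∉ A, 40 ∈ A, 36 ∈ A, 7 ∉ A, 8 ∉ A, 18 ∉ A
Count of candidates in A: 3

3


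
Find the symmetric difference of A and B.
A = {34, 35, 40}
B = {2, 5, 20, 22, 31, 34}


Set A = {34, 35, 40}
Set B = {2, 5, 20, 22, 31, 34}
A △ B = (A \ B) ∪ (B \ A)
Elements in A but not B: {35, 40}
Elements in B but not A: {2, 5, 20, 22, 31}
A △ B = {2, 5, 20, 22, 31, 35, 40}

{2, 5, 20, 22, 31, 35, 40}


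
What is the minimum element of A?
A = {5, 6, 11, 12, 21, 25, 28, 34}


Set A = {5, 6, 11, 12, 21, 25, 28, 34}
Elements in ascending order: 5, 6, 11, 12, 21, 25, 28, 34
The smallest element is 5.

5


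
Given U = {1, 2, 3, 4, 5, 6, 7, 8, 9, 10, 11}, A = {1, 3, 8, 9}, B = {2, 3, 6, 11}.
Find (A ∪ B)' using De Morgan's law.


U = {1, 2, 3, 4, 5, 6, 7, 8, 9, 10, 11}
A = {1, 3, 8, 9}, B = {2, 3, 6, 11}
A ∪ B = {1, 2, 3, 6, 8, 9, 11}
(A ∪ B)' = U \ (A ∪ B) = {4, 5, 7, 10}
Verification via A' ∩ B': A' = {2, 4, 5, 6, 7, 10, 11}, B' = {1, 4, 5, 7, 8, 9, 10}
A' ∩ B' = {4, 5, 7, 10} ✓

{4, 5, 7, 10}


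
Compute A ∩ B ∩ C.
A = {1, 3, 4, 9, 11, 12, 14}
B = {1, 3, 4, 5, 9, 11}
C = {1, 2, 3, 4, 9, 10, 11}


Set A = {1, 3, 4, 9, 11, 12, 14}
Set B = {1, 3, 4, 5, 9, 11}
Set C = {1, 2, 3, 4, 9, 10, 11}
First, A ∩ B = {1, 3, 4, 9, 11}
Then, (A ∩ B) ∩ C = {1, 3, 4, 9, 11}

{1, 3, 4, 9, 11}


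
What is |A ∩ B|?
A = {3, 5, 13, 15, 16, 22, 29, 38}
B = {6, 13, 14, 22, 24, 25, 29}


Set A = {3, 5, 13, 15, 16, 22, 29, 38}
Set B = {6, 13, 14, 22, 24, 25, 29}
A ∩ B = {13, 22, 29}
|A ∩ B| = 3

3


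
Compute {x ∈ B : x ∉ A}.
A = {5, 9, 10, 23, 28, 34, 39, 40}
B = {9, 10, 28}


Set A = {5, 9, 10, 23, 28, 34, 39, 40}
Set B = {9, 10, 28}
Check each element of B against A:
9 ∈ A, 10 ∈ A, 28 ∈ A
Elements of B not in A: {}

{}


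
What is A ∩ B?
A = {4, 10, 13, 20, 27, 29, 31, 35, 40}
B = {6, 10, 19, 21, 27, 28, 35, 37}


Set A = {4, 10, 13, 20, 27, 29, 31, 35, 40}
Set B = {6, 10, 19, 21, 27, 28, 35, 37}
A ∩ B includes only elements in both sets.
Check each element of A against B:
4 ✗, 10 ✓, 13 ✗, 20 ✗, 27 ✓, 29 ✗, 31 ✗, 35 ✓, 40 ✗
A ∩ B = {10, 27, 35}

{10, 27, 35}


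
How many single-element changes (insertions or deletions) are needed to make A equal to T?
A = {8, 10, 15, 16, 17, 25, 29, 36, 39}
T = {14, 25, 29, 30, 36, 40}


Set A = {8, 10, 15, 16, 17, 25, 29, 36, 39}
Set T = {14, 25, 29, 30, 36, 40}
Elements to remove from A (in A, not in T): {8, 10, 15, 16, 17, 39} → 6 removals
Elements to add to A (in T, not in A): {14, 30, 40} → 3 additions
Total edits = 6 + 3 = 9

9


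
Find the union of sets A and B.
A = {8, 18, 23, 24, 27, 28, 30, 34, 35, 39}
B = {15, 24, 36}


Set A = {8, 18, 23, 24, 27, 28, 30, 34, 35, 39}
Set B = {15, 24, 36}
A ∪ B includes all elements in either set.
Elements from A: {8, 18, 23, 24, 27, 28, 30, 34, 35, 39}
Elements from B not already included: {15, 36}
A ∪ B = {8, 15, 18, 23, 24, 27, 28, 30, 34, 35, 36, 39}

{8, 15, 18, 23, 24, 27, 28, 30, 34, 35, 36, 39}


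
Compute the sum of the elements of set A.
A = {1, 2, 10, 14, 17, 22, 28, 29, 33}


Set A = {1, 2, 10, 14, 17, 22, 28, 29, 33}
Sum = 1 + 2 + 10 + 14 + 17 + 22 + 28 + 29 + 33 = 156

156


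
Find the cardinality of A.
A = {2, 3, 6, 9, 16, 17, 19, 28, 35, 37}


Set A = {2, 3, 6, 9, 16, 17, 19, 28, 35, 37}
Listing elements: 2, 3, 6, 9, 16, 17, 19, 28, 35, 37
Counting: 10 elements
|A| = 10

10


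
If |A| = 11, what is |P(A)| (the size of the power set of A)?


The set has 11 elements.
The power set contains all possible subsets.
|P(A)| = 2^|A| = 2^11 = 2048

2048


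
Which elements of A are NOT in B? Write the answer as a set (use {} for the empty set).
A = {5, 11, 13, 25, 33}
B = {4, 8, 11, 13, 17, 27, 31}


Set A = {5, 11, 13, 25, 33}
Set B = {4, 8, 11, 13, 17, 27, 31}
Check each element of A against B:
5 ∉ B (include), 11 ∈ B, 13 ∈ B, 25 ∉ B (include), 33 ∉ B (include)
Elements of A not in B: {5, 25, 33}

{5, 25, 33}


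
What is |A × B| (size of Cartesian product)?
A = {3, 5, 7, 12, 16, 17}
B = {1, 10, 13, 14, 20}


Set A = {3, 5, 7, 12, 16, 17} has 6 elements.
Set B = {1, 10, 13, 14, 20} has 5 elements.
|A × B| = |A| × |B| = 6 × 5 = 30

30


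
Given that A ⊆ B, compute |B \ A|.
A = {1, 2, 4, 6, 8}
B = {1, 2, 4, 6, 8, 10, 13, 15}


Set A = {1, 2, 4, 6, 8}, |A| = 5
Set B = {1, 2, 4, 6, 8, 10, 13, 15}, |B| = 8
Since A ⊆ B: B \ A = {10, 13, 15}
|B| - |A| = 8 - 5 = 3

3


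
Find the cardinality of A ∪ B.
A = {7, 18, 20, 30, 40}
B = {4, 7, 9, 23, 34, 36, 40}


Set A = {7, 18, 20, 30, 40}, |A| = 5
Set B = {4, 7, 9, 23, 34, 36, 40}, |B| = 7
A ∩ B = {7, 40}, |A ∩ B| = 2
|A ∪ B| = |A| + |B| - |A ∩ B| = 5 + 7 - 2 = 10

10


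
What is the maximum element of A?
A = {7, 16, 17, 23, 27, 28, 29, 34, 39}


Set A = {7, 16, 17, 23, 27, 28, 29, 34, 39}
Elements in ascending order: 7, 16, 17, 23, 27, 28, 29, 34, 39
The largest element is 39.

39


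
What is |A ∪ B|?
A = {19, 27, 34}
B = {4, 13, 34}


Set A = {19, 27, 34}, |A| = 3
Set B = {4, 13, 34}, |B| = 3
A ∩ B = {34}, |A ∩ B| = 1
|A ∪ B| = |A| + |B| - |A ∩ B| = 3 + 3 - 1 = 5

5


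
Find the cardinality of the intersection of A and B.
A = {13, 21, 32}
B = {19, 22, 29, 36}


Set A = {13, 21, 32}
Set B = {19, 22, 29, 36}
A ∩ B = {}
|A ∩ B| = 0

0


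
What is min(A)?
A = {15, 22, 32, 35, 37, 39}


Set A = {15, 22, 32, 35, 37, 39}
Elements in ascending order: 15, 22, 32, 35, 37, 39
The smallest element is 15.

15


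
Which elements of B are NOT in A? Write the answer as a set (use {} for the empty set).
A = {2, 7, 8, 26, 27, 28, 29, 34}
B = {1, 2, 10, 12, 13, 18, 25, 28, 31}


Set A = {2, 7, 8, 26, 27, 28, 29, 34}
Set B = {1, 2, 10, 12, 13, 18, 25, 28, 31}
Check each element of B against A:
1 ∉ A (include), 2 ∈ A, 10 ∉ A (include), 12 ∉ A (include), 13 ∉ A (include), 18 ∉ A (include), 25 ∉ A (include), 28 ∈ A, 31 ∉ A (include)
Elements of B not in A: {1, 10, 12, 13, 18, 25, 31}

{1, 10, 12, 13, 18, 25, 31}


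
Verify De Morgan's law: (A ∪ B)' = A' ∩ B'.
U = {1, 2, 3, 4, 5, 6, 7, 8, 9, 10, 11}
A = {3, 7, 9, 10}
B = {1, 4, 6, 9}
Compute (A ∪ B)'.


U = {1, 2, 3, 4, 5, 6, 7, 8, 9, 10, 11}
A = {3, 7, 9, 10}, B = {1, 4, 6, 9}
A ∪ B = {1, 3, 4, 6, 7, 9, 10}
(A ∪ B)' = U \ (A ∪ B) = {2, 5, 8, 11}
Verification via A' ∩ B': A' = {1, 2, 4, 5, 6, 8, 11}, B' = {2, 3, 5, 7, 8, 10, 11}
A' ∩ B' = {2, 5, 8, 11} ✓

{2, 5, 8, 11}


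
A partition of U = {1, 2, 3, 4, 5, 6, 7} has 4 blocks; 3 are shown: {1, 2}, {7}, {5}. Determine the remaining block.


U = {1, 2, 3, 4, 5, 6, 7}
Shown blocks: {1, 2}, {7}, {5}
A partition's blocks are pairwise disjoint and cover U, so the missing block = U \ (union of shown blocks).
Union of shown blocks: {1, 2, 5, 7}
Missing block = U \ (union) = {3, 4, 6}

{3, 4, 6}


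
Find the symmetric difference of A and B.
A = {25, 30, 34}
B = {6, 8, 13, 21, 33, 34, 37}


Set A = {25, 30, 34}
Set B = {6, 8, 13, 21, 33, 34, 37}
A △ B = (A \ B) ∪ (B \ A)
Elements in A but not B: {25, 30}
Elements in B but not A: {6, 8, 13, 21, 33, 37}
A △ B = {6, 8, 13, 21, 25, 30, 33, 37}

{6, 8, 13, 21, 25, 30, 33, 37}


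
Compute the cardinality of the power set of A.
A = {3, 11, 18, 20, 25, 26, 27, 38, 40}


Set A = {3, 11, 18, 20, 25, 26, 27, 38, 40}
|A| = 9
The power set P(A) contains all subsets of A.
|P(A)| = 2^|A| = 2^9 = 512

512


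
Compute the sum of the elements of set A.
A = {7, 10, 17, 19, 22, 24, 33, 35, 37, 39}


Set A = {7, 10, 17, 19, 22, 24, 33, 35, 37, 39}
Sum = 7 + 10 + 17 + 19 + 22 + 24 + 33 + 35 + 37 + 39 = 243

243


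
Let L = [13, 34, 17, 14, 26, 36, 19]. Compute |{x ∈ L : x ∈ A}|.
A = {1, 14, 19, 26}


Set A = {1, 14, 19, 26}
Candidates: [13, 34, 17, 14, 26, 36, 19]
Check each candidate:
13 ∉ A, 34 ∉ A, 17 ∉ A, 14 ∈ A, 26 ∈ A, 36 ∉ A, 19 ∈ A
Count of candidates in A: 3

3
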